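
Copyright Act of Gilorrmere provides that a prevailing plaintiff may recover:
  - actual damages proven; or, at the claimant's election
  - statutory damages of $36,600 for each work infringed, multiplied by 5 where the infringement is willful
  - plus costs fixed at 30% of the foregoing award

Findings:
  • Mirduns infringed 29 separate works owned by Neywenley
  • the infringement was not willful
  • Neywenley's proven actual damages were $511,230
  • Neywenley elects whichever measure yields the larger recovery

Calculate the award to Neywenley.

$1,379,820

Statutory damages: 29 × $36,600 = $1,061,400
Infringement not willful: no ×5 enhancement.
Greater of actual damages ($511,230) or statutory damages ($1,061,400): $1,061,400
Costs: 30% of $1,061,400 = $318,420
Award plus costs: $1,061,400 + $318,420 = $1,379,820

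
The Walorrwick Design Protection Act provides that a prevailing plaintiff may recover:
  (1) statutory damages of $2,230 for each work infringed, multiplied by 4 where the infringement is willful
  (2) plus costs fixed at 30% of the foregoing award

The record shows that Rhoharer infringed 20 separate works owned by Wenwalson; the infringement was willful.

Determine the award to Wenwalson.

$231,920

Statutory damages: 20 × $2,230 = $44,600
Multiplied by 4: 4 × $44,600 = $178,400
Costs: 30% of $178,400 = $53,520
Award plus costs: $178,400 + $53,520 = $231,920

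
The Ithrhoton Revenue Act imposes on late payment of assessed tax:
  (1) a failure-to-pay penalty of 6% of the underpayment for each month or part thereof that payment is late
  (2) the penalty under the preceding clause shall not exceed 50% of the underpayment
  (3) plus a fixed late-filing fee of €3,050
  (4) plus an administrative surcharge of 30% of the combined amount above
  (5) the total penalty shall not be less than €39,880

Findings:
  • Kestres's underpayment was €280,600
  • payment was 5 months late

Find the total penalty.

Penalty: €113,399

Accrued rate: 6% × 5 = 30%, capped at 50% → 30%
Failure-to-pay penalty: 30% of €280,600 = €84,180
Penalty before surcharge: €84,180 + €3,050 = €87,230
Administrative surcharge: 30% of €87,230 = €26,169
Total penalty: €87,230 + €26,169 = €113,399
Minimum €39,880: €113,399 meets the minimum, no increase.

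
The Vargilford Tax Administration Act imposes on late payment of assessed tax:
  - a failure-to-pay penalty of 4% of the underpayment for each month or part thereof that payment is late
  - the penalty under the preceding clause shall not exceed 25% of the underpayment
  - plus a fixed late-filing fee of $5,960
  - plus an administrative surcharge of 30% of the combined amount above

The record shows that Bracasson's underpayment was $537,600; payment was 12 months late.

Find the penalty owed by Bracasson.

$182,468

Accrued rate: 4% × 12 = 48%, capped at 25% → 25%
Failure-to-pay penalty: 25% of $537,600 = $134,400
Penalty before surcharge: $134,400 + $5,960 = $140,360
Administrative surcharge: 30% of $140,360 = $42,108
Total penalty: $140,360 + $42,108 = $182,468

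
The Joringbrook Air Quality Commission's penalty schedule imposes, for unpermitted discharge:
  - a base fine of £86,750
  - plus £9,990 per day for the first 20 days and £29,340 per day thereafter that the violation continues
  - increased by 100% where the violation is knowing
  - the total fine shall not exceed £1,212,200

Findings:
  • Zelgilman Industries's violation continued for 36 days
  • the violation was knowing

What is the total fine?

£1,212,200

First 20 days: 20 × £9,990 = £199,800
Remaining days: (36 − 20) × £29,340 = £469,440
Per-day component: £199,800 + £469,440 = £669,240
Base plus per-day: £86,750 + £669,240 = £755,990
Enhancement: 100% of £755,990 = £755,990
Enhanced fine: £755,990 + £755,990 = £1,511,980
Cap at £1,212,200: £1,511,980 exceeds the cap → £1,212,200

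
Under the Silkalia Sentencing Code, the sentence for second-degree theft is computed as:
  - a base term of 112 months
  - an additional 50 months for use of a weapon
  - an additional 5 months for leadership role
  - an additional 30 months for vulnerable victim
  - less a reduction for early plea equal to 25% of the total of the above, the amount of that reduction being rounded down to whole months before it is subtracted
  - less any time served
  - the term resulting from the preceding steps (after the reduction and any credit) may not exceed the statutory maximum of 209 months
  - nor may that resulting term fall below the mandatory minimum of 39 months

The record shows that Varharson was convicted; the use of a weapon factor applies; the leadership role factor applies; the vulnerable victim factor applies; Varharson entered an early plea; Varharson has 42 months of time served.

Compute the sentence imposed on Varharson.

106 months

Use of a weapon enhancement: +50 months
Leadership role enhancement: +5 months
Vulnerable victim enhancement: +30 months
Adjusted term: 112 months + 50 months + 5 months + 30 months = 197 months
Early plea reduction: 25% of 197 months = 49 months (rounded down)
After reduction: 197 − 49 = 148 months
Less time served: 148 months − 42 months = 106 months
Cap at 209 months: 106 months is within the cap, no reduction.
Minimum 39 months: 106 months meets the minimum, no increase.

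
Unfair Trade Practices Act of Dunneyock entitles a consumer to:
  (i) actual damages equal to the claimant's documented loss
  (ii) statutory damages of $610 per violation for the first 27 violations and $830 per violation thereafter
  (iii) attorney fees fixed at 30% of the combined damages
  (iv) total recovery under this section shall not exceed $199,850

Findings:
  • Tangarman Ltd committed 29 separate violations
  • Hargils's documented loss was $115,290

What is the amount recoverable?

First 27 violations: 27 × $610 = $16,470
Remaining violations: (29 − 27) × $830 = $1,660
Statutory damages: $16,470 + $1,660 = $18,130
Combined damages: $115,290 + $18,130 = $133,420
Attorney fees: 30% of $133,420 = $40,026
Total before cap: $133,420 + $40,026 = $173,446
Cap at $199,850: $173,446 is within the cap, no reduction.

$173,446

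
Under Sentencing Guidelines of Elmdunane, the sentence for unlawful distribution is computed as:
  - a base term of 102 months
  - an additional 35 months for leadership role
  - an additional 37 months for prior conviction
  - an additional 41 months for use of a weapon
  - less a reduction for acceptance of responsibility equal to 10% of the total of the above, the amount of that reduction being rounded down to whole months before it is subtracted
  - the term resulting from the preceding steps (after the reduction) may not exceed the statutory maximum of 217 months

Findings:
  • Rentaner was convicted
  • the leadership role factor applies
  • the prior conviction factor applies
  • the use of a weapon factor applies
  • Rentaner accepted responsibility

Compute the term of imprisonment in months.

Leadership role enhancement: +35 months
Prior conviction enhancement: +37 months
Use of a weapon enhancement: +41 months
Adjusted term: 102 months + 35 months + 37 months + 41 months = 215 months
Acceptance of responsibility reduction: 10% of 215 months = 21 months (rounded down)
After reduction: 215 − 21 = 194 months
Cap at 217 months: 194 months is within the cap, no reduction.

194 months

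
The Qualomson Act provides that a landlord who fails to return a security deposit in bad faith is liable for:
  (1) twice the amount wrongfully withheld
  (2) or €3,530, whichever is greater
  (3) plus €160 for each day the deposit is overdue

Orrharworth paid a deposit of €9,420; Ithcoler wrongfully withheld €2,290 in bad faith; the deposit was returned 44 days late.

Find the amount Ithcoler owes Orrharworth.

Recovery: €11,620

Doubled: 2 × €2,290 = €4,580
Minimum €3,530: €4,580 meets the minimum, no increase.
Late-return penalty: 44 × €160 = €7,040
Damages plus late penalty: €4,580 + €7,040 = €11,620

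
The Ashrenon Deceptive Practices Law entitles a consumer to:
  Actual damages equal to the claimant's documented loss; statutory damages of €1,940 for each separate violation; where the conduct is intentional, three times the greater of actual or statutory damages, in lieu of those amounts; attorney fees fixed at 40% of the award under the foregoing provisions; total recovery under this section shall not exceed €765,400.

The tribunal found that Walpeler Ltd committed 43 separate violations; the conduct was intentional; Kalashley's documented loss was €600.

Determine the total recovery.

Statutory damages: 43 × €1,940 = €83,420
Greater of actual damages (€600) or statutory damages (€83,420): €83,420
Trebled: 3 × €83,420 = €250,260
Attorney fees: 40% of €250,260 = €100,104
Total before cap: €250,260 + €100,104 = €350,364
Cap at €765,400: €350,364 is within the cap, no reduction.

€350,364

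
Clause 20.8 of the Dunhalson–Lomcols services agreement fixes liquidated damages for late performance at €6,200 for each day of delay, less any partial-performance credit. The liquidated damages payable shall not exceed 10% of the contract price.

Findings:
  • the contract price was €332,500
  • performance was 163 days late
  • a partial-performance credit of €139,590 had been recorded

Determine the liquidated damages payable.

Liquidated damages: €33,250

Per-day damages: 163 × €6,200 = €1,010,600
Less partial-performance credit: €1,010,600 − €139,590 = €871,010
Cap: 10% of €332,500 = €33,250
Cap at €33,250: €871,010 exceeds the cap → €33,250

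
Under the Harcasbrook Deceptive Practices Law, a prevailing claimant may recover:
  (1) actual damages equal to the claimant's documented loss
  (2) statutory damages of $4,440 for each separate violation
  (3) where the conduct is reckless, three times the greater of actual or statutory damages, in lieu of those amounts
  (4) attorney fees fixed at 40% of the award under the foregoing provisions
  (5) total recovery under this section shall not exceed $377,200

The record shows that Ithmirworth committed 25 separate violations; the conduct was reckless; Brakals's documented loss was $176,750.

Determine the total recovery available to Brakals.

Statutory damages: 25 × $4,440 = $111,000
Greater of actual damages ($176,750) or statutory damages ($111,000): $176,750
Trebled: 3 × $176,750 = $530,250
Attorney fees: 40% of $530,250 = $212,100
Total before cap: $530,250 + $212,100 = $742,350
Cap at $377,200: $742,350 exceeds the cap → $377,200

$377,200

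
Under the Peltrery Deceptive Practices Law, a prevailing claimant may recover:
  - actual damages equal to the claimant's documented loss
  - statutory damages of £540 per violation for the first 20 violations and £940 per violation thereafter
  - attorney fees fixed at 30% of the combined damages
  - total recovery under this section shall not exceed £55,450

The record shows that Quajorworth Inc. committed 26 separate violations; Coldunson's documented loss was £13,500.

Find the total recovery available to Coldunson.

First 20 violations: 20 × £540 = £10,800
Remaining violations: (26 − 20) × £940 = £5,640
Statutory damages: £10,800 + £5,640 = £16,440
Combined damages: £13,500 + £16,440 = £29,940
Attorney fees: 30% of £29,940 = £8,982
Total before cap: £29,940 + £8,982 = £38,922
Cap at £55,450: £38,922 is within the cap, no reduction.

£38,922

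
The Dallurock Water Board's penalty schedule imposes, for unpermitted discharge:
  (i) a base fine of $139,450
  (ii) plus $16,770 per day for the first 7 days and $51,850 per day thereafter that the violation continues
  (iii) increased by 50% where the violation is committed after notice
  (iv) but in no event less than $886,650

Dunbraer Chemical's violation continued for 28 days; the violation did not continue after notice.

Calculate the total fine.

$1,345,690

First 7 days: 7 × $16,770 = $117,390
Remaining days: (28 − 7) × $51,850 = $1,088,850
Per-day component: $117,390 + $1,088,850 = $1,206,240
Base plus per-day: $139,450 + $1,206,240 = $1,345,690
The violation did not continue after notice: no 50% increase.
Minimum $886,650: $1,345,690 meets the minimum, no increase.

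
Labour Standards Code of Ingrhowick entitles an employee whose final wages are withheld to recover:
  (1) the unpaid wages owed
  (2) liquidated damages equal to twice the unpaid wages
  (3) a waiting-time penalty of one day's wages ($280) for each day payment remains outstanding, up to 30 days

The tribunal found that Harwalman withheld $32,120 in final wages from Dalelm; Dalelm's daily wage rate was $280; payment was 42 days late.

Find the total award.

$104,760

Doubled: 2 × $32,120 = $64,240
Penalty days: min(42, 30) = 30
Waiting-time penalty: 30 × $280 = $8,400
Total award: $32,120 + $64,240 + $8,400 = $104,760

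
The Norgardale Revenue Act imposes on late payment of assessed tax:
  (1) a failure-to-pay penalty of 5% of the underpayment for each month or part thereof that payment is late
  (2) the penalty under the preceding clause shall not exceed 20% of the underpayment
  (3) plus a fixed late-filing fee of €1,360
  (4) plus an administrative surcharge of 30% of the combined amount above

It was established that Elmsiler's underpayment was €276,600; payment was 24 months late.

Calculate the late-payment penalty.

€73,684

Accrued rate: 5% × 24 = 120%, capped at 20% → 20%
Failure-to-pay penalty: 20% of €276,600 = €55,320
Penalty before surcharge: €55,320 + €1,360 = €56,680
Administrative surcharge: 30% of €56,680 = €17,004
Total penalty: €56,680 + €17,004 = €73,684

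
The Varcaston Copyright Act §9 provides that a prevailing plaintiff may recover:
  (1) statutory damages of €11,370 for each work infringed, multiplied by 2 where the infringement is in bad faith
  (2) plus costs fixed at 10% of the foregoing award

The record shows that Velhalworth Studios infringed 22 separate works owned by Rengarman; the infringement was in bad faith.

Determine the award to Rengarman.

Statutory damages: 22 × €11,370 = €250,140
Doubled: 2 × €250,140 = €500,280
Costs: 10% of €500,280 = €50,028
Award plus costs: €500,280 + €50,028 = €550,308

€550,308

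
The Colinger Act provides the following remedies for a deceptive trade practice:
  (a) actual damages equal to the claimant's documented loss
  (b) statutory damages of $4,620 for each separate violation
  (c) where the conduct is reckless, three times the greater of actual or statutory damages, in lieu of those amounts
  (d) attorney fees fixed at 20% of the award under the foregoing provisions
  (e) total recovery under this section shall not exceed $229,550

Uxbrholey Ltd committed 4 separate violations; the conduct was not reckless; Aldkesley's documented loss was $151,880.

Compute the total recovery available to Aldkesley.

Total recovery: $204,432

Statutory damages: 4 × $4,620 = $18,480
Conduct not reckless: the in-lieu enhancement does not apply.
Actual plus statutory damages: $151,880 + $18,480 = $170,360
Attorney fees: 20% of $170,360 = $34,072
Total before cap: $170,360 + $34,072 = $204,432
Cap at $229,550: $204,432 is within the cap, no reduction.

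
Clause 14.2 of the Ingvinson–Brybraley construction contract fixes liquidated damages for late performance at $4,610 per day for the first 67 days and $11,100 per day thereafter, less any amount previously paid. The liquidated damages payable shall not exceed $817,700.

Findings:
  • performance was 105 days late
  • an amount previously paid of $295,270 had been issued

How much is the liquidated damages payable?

$435,400

First 67 days: 67 × $4,610 = $308,870
Remaining days: (105 − 67) × $11,100 = $421,800
Accrued per-day damages: $308,870 + $421,800 = $730,670
Less amount previously paid: $730,670 − $295,270 = $435,400
Cap at $817,700: $435,400 is within the cap, no reduction.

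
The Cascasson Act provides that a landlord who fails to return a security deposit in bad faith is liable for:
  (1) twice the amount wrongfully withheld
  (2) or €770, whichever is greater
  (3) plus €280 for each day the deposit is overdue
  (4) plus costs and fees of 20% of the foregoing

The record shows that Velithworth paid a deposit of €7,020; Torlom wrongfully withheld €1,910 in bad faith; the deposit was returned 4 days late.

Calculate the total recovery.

Recovery: €5,928

Doubled: 2 × €1,910 = €3,820
Minimum €770: €3,820 meets the minimum, no increase.
Late-return penalty: 4 × €280 = €1,120
Damages plus late penalty: €3,820 + €1,120 = €4,940
Costs and fees: 20% of €4,940 = €988
Total recovery: €4,940 + €988 = €5,928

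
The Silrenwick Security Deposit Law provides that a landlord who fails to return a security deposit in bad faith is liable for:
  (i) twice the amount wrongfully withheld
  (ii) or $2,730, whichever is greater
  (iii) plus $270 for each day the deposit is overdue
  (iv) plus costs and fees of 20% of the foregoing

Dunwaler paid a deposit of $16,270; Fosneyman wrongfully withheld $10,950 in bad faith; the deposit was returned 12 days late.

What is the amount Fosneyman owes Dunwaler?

Recovery: $30,168

Doubled: 2 × $10,950 = $21,900
Minimum $2,730: $21,900 meets the minimum, no increase.
Late-return penalty: 12 × $270 = $3,240
Damages plus late penalty: $21,900 + $3,240 = $25,140
Costs and fees: 20% of $25,140 = $5,028
Total recovery: $25,140 + $5,028 = $30,168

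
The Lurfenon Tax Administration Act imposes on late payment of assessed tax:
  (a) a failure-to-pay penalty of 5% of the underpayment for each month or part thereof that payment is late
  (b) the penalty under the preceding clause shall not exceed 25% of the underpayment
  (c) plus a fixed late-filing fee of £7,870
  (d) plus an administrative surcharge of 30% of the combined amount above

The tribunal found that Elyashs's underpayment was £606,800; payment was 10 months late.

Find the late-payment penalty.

Accrued rate: 5% × 10 = 50%, capped at 25% → 25%
Failure-to-pay penalty: 25% of £606,800 = £151,700
Penalty before surcharge: £151,700 + £7,870 = £159,570
Administrative surcharge: 30% of £159,570 = £47,871
Total penalty: £159,570 + £47,871 = £207,441

£207,441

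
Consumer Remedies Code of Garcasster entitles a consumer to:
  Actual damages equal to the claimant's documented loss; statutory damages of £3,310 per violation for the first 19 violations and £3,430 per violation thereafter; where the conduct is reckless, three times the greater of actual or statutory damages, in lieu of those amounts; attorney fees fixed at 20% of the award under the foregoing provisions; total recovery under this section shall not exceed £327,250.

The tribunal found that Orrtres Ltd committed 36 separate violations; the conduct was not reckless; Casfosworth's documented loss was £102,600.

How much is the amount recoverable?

Total recovery: £268,560

First 19 violations: 19 × £3,310 = £62,890
Remaining violations: (36 − 19) × £3,430 = £58,310
Statutory damages: £62,890 + £58,310 = £121,200
Conduct not reckless: the in-lieu enhancement does not apply.
Actual plus statutory damages: £102,600 + £121,200 = £223,800
Attorney fees: 20% of £223,800 = £44,760
Total before cap: £223,800 + £44,760 = £268,560
Cap at £327,250: £268,560 is within the cap, no reduction.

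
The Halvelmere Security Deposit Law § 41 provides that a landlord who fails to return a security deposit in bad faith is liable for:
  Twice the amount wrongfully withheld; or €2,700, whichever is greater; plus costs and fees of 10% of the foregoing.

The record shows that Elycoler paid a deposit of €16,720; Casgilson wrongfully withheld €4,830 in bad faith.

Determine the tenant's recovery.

Doubled: 2 × €4,830 = €9,660
Minimum €2,700: €9,660 meets the minimum, no increase.
Costs and fees: 10% of €9,660 = €966
Total recovery: €9,660 + €966 = €10,626

€10,626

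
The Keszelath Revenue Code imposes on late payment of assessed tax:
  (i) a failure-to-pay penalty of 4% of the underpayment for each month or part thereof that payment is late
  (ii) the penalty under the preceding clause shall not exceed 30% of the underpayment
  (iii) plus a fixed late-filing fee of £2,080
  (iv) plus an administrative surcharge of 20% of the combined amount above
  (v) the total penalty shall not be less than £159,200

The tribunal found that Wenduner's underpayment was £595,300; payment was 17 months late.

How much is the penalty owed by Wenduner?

Accrued rate: 4% × 17 = 68%, capped at 30% → 30%
Failure-to-pay penalty: 30% of £595,300 = £178,590
Penalty before surcharge: £178,590 + £2,080 = £180,670
Administrative surcharge: 20% of £180,670 = £36,134
Total penalty: £180,670 + £36,134 = £216,804
Minimum £159,200: £216,804 meets the minimum, no increase.

£216,804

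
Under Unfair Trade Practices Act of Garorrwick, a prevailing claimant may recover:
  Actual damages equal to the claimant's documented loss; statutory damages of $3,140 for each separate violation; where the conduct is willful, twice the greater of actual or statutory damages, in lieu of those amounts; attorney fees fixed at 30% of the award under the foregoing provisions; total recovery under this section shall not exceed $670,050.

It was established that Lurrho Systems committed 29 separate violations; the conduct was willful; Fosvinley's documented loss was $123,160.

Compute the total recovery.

Statutory damages: 29 × $3,140 = $91,060
Greater of actual damages ($123,160) or statutory damages ($91,060): $123,160
Doubled: 2 × $123,160 = $246,320
Attorney fees: 30% of $246,320 = $73,896
Total before cap: $246,320 + $73,896 = $320,216
Cap at $670,050: $320,216 is within the cap, no reduction.

$320,216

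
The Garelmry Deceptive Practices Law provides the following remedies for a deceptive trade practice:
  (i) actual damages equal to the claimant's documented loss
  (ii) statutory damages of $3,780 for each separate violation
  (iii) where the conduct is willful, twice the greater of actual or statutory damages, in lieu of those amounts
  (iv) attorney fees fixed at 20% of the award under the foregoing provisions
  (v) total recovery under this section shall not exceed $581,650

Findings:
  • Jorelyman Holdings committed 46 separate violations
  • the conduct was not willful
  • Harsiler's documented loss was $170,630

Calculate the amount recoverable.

Statutory damages: 46 × $3,780 = $173,880
Conduct not willful: the in-lieu enhancement does not apply.
Actual plus statutory damages: $170,630 + $173,880 = $344,510
Attorney fees: 20% of $344,510 = $68,902
Total before cap: $344,510 + $68,902 = $413,412
Cap at $581,650: $413,412 is within the cap, no reduction.

$413,412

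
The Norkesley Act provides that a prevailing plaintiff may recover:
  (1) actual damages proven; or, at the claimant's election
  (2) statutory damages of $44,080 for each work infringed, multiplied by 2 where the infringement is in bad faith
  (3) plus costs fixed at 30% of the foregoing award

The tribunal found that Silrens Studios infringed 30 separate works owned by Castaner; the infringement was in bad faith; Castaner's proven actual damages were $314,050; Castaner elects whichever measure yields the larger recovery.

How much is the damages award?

Statutory damages: 30 × $44,080 = $1,322,400
Doubled: 2 × $1,322,400 = $2,644,800
Greater of actual damages ($314,050) or enhanced statutory damages ($2,644,800): $2,644,800
Costs: 30% of $2,644,800 = $793,440
Award plus costs: $2,644,800 + $793,440 = $3,438,240

$3,438,240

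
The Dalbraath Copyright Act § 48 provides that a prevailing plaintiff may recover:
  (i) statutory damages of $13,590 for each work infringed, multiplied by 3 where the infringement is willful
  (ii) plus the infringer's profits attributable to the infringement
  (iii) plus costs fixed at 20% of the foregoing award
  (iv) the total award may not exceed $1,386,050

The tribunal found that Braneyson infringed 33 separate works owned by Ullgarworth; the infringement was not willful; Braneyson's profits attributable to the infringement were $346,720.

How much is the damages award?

Statutory damages: 33 × $13,590 = $448,470
Infringement not willful: no ×3 enhancement.
Combined award: $448,470 + $346,720 = $795,190
Costs: 20% of $795,190 = $159,038
Award plus costs: $795,190 + $159,038 = $954,228
Cap at $1,386,050: $954,228 is within the cap, no reduction.

Award: $954,228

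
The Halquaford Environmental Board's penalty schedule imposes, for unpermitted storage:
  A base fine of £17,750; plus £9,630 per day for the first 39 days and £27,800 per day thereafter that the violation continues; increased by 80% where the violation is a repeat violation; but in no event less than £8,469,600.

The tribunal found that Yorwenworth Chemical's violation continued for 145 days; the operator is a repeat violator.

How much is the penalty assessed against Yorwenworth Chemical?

Civil penalty: £8,469,600

First 39 days: 39 × £9,630 = £375,570
Remaining days: (145 − 39) × £27,800 = £2,946,800
Per-day component: £375,570 + £2,946,800 = £3,322,370
Base plus per-day: £17,750 + £3,322,370 = £3,340,120
Enhancement: 80% of £3,340,120 = £2,672,096
Enhanced fine: £3,340,120 + £2,672,096 = £6,012,216
Minimum £8,469,600: £6,012,216 is below the minimum → £8,469,600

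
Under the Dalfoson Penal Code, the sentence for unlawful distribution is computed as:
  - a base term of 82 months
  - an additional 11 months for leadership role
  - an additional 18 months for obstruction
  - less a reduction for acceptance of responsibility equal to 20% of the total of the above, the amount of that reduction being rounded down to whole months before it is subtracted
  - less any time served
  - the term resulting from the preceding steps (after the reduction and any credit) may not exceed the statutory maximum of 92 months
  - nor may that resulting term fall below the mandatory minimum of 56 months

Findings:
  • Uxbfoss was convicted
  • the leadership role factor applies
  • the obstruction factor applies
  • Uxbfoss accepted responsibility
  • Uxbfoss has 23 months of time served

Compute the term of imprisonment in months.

Sentence: 66 months

Leadership role enhancement: +11 months
Obstruction enhancement: +18 months
Adjusted term: 82 months + 11 months + 18 months = 111 months
Acceptance of responsibility reduction: 20% of 111 months = 22 months (rounded down)
After reduction: 111 − 22 = 89 months
Less time served: 89 months − 23 months = 66 months
Cap at 92 months: 66 months is within the cap, no reduction.
Minimum 56 months: 66 months meets the minimum, no increase.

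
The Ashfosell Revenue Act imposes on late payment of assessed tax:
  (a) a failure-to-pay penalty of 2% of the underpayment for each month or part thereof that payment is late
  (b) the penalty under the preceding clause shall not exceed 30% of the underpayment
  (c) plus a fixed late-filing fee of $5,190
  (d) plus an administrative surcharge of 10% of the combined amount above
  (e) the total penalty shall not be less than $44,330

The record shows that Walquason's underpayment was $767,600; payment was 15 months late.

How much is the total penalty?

Accrued rate: 2% × 15 = 30%, capped at 30% → 30%
Failure-to-pay penalty: 30% of $767,600 = $230,280
Penalty before surcharge: $230,280 + $5,190 = $235,470
Administrative surcharge: 10% of $235,470 = $23,547
Total penalty: $235,470 + $23,547 = $259,017
Minimum $44,330: $259,017 meets the minimum, no increase.

$259,017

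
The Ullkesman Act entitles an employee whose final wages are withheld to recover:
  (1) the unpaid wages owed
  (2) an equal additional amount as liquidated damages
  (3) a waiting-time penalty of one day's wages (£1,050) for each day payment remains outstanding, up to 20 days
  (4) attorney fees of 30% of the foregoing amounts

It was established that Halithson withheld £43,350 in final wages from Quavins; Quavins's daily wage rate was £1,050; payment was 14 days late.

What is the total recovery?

£131,820

Liquidated damages (equal amount): £43,350
Penalty days: min(14, 20) = 14
Waiting-time penalty: 14 × £1,050 = £14,700
Subtotal: £43,350 + £43,350 + £14,700 = £101,400
Attorney fees: 30% of £101,400 = £30,420
Total award: £101,400 + £30,420 = £131,820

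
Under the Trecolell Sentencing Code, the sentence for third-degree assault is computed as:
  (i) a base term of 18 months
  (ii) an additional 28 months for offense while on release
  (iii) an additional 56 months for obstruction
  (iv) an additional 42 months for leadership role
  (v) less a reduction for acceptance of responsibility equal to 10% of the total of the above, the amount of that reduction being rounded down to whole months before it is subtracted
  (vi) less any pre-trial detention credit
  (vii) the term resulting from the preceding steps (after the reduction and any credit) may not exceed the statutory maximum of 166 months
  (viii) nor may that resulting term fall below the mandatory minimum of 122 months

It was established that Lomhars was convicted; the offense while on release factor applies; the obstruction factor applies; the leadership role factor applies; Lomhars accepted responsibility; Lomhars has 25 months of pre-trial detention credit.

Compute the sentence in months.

Sentence: 122 months

Offense while on release enhancement: +28 months
Obstruction enhancement: +56 months
Leadership role enhancement: +42 months
Adjusted term: 18 months + 28 months + 56 months + 42 months = 144 months
Acceptance of responsibility reduction: 10% of 144 months = 14 months (rounded down)
After reduction: 144 − 14 = 130 months
Less pre-trial detention credit: 130 months − 25 months = 105 months
Cap at 166 months: 105 months is within the cap, no reduction.
Minimum 122 months: 105 months is below the minimum → 122 months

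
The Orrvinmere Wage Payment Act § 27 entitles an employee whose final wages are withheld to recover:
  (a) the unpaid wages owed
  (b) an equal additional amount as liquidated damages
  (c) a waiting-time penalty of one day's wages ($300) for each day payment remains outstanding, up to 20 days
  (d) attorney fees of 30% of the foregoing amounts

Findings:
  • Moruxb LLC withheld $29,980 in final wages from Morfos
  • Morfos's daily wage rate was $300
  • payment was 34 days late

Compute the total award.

$85,748

Liquidated damages (equal amount): $29,980
Penalty days: min(34, 20) = 20
Waiting-time penalty: 20 × $300 = $6,000
Subtotal: $29,980 + $29,980 + $6,000 = $65,960
Attorney fees: 30% of $65,960 = $19,788
Total award: $65,960 + $19,788 = $85,748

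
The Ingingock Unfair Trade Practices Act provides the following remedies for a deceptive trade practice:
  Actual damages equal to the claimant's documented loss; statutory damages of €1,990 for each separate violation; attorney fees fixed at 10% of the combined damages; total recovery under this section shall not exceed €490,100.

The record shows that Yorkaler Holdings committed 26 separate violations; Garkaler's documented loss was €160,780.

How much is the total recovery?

Statutory damages: 26 × €1,990 = €51,740
Combined damages: €160,780 + €51,740 = €212,520
Attorney fees: 10% of €212,520 = €21,252
Total before cap: €212,520 + €21,252 = €233,772
Cap at €490,100: €233,772 is within the cap, no reduction.

Total recovery: €233,772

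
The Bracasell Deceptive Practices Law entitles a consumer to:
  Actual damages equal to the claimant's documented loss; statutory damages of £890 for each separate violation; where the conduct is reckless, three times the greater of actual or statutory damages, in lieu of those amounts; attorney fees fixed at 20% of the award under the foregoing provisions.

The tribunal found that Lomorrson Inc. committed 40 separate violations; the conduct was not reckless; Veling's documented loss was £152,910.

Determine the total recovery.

Statutory damages: 40 × £890 = £35,600
Conduct not reckless: the in-lieu enhancement does not apply.
Actual plus statutory damages: £152,910 + £35,600 = £188,510
Attorney fees: 20% of £188,510 = £37,702
Total recovery: £188,510 + £37,702 = £226,212

£226,212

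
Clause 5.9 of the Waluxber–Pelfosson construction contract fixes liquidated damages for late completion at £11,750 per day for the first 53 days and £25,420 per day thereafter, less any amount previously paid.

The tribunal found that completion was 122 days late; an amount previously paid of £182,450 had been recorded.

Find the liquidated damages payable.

£2,194,280

First 53 days: 53 × £11,750 = £622,750
Remaining days: (122 − 53) × £25,420 = £1,753,980
Accrued per-day damages: £622,750 + £1,753,980 = £2,376,730
Less amount previously paid: £2,376,730 − £182,450 = £2,194,280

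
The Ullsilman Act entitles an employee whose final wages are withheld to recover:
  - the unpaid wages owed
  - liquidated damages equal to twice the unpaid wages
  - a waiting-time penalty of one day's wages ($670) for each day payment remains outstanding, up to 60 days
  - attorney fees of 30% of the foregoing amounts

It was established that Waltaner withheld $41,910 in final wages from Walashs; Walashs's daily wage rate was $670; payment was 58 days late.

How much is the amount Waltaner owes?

Doubled: 2 × $41,910 = $83,820
Penalty days: min(58, 60) = 58
Waiting-time penalty: 58 × $670 = $38,860
Subtotal: $41,910 + $83,820 + $38,860 = $164,590
Attorney fees: 30% of $164,590 = $49,377
Total award: $164,590 + $49,377 = $213,967

$213,967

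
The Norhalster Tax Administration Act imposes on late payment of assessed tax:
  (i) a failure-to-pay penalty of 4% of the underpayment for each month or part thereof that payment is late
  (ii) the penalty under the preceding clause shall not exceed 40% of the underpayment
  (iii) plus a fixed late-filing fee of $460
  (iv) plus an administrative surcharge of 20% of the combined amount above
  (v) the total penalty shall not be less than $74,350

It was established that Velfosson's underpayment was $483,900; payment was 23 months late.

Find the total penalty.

Penalty: $232,824

Accrued rate: 4% × 23 = 92%, capped at 40% → 40%
Failure-to-pay penalty: 40% of $483,900 = $193,560
Penalty before surcharge: $193,560 + $460 = $194,020
Administrative surcharge: 20% of $194,020 = $38,804
Total penalty: $194,020 + $38,804 = $232,824
Minimum $74,350: $232,824 meets the minimum, no increase.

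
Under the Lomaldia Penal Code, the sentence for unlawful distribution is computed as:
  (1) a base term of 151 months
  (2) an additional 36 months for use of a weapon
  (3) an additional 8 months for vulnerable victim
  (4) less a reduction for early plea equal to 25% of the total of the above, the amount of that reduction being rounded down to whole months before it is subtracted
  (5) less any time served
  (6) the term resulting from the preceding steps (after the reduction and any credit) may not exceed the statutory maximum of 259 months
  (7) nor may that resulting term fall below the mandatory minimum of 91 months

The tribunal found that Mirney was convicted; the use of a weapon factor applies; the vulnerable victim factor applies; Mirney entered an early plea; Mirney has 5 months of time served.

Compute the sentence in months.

Sentence: 142 months

Use of a weapon enhancement: +36 months
Vulnerable victim enhancement: +8 months
Adjusted term: 151 months + 36 months + 8 months = 195 months
Early plea reduction: 25% of 195 months = 48 months (rounded down)
After reduction: 195 − 48 = 147 months
Less time served: 147 months − 5 months = 142 months
Cap at 259 months: 142 months is within the cap, no reduction.
Minimum 91 months: 142 months meets the minimum, no increase.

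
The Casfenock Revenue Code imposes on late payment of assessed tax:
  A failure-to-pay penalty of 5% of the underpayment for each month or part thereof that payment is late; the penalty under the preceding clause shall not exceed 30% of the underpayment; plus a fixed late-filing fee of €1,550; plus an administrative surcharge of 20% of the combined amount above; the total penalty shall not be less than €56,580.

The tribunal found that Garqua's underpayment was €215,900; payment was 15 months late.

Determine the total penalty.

Accrued rate: 5% × 15 = 75%, capped at 30% → 30%
Failure-to-pay penalty: 30% of €215,900 = €64,770
Penalty before surcharge: €64,770 + €1,550 = €66,320
Administrative surcharge: 20% of €66,320 = €13,264
Total penalty: €66,320 + €13,264 = €79,584
Minimum €56,580: €79,584 meets the minimum, no increase.

Penalty: €79,584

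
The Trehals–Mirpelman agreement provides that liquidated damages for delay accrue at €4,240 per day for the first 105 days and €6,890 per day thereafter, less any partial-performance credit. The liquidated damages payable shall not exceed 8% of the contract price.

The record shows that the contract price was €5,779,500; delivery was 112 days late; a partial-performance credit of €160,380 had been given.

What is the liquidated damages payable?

First 105 days: 105 × €4,240 = €445,200
Remaining days: (112 − 105) × €6,890 = €48,230
Accrued per-day damages: €445,200 + €48,230 = €493,430
Less partial-performance credit: €493,430 − €160,380 = €333,050
Cap: 8% of €5,779,500 = €462,360
Cap at €462,360: €333,050 is within the cap, no reduction.

€333,050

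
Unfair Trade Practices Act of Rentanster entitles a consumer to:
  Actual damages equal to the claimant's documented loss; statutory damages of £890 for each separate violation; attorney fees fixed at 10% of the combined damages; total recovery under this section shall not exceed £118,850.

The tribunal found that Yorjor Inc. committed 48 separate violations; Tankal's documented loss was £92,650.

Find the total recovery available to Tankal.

Statutory damages: 48 × £890 = £42,720
Combined damages: £92,650 + £42,720 = £135,370
Attorney fees: 10% of £135,370 = £13,537
Total before cap: £135,370 + £13,537 = £148,907
Cap at £118,850: £148,907 exceeds the cap → £118,850

£118,850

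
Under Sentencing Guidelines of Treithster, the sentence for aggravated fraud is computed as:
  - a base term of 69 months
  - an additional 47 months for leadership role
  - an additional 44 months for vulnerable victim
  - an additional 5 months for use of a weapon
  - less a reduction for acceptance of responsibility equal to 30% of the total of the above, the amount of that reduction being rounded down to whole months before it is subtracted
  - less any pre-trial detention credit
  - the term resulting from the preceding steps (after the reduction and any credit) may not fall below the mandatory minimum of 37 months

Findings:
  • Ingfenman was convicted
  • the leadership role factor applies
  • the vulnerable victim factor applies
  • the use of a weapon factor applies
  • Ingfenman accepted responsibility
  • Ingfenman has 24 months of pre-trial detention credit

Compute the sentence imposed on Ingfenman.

92 months

Leadership role enhancement: +47 months
Vulnerable victim enhancement: +44 months
Use of a weapon enhancement: +5 months
Adjusted term: 69 months + 47 months + 44 months + 5 months = 165 months
Acceptance of responsibility reduction: 30% of 165 months = 49 months (rounded down)
After reduction: 165 − 49 = 116 months
Less pre-trial detention credit: 116 months − 24 months = 92 months
Minimum 37 months: 92 months meets the minimum, no increase.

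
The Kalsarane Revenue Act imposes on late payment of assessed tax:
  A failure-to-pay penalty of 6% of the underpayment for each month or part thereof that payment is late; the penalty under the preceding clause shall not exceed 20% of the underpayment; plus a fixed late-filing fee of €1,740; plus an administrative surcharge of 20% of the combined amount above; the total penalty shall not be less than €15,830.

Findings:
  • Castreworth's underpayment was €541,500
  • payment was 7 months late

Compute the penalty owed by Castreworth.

Accrued rate: 6% × 7 = 42%, capped at 20% → 20%
Failure-to-pay penalty: 20% of €541,500 = €108,300
Penalty before surcharge: €108,300 + €1,740 = €110,040
Administrative surcharge: 20% of €110,040 = €22,008
Total penalty: €110,040 + €22,008 = €132,048
Minimum €15,830: €132,048 meets the minimum, no increase.

€132,048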